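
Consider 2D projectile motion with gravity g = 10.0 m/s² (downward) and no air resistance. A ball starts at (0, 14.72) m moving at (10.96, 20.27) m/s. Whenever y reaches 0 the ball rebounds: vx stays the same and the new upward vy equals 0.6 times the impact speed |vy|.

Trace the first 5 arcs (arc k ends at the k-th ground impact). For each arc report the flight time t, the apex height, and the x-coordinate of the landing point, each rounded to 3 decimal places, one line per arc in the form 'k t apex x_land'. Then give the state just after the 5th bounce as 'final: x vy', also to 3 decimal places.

Arc 1: start y=14.720, vy=20.270 → t=4.683, apex=35.264, x_land=51.322, impact vy=-26.557
  bounce: vy ← 0.6·26.557 = 15.934
Arc 2: start y=0.000, vy=15.934 → t=3.187, apex=12.695, x_land=86.250, impact vy=-15.934
  bounce: vy ← 0.6·15.934 = 9.561
Arc 3: start y=0.000, vy=9.561 → t=1.912, apex=4.570, x_land=107.207, impact vy=-9.561
  bounce: vy ← 0.6·9.561 = 5.736
Arc 4: start y=0.000, vy=5.736 → t=1.147, apex=1.645, x_land=119.781, impact vy=-5.736
  bounce: vy ← 0.6·5.736 = 3.442
Arc 5: start y=0.000, vy=3.442 → t=0.688, apex=0.592, x_land=127.325, impact vy=-3.442
  bounce: vy ← 0.6·3.442 = 2.065

1 4.683 35.264 51.322
2 3.187 12.695 86.250
3 1.912 4.570 107.207
4 1.147 1.645 119.781
5 0.688 0.592 127.325
final: 127.325 2.065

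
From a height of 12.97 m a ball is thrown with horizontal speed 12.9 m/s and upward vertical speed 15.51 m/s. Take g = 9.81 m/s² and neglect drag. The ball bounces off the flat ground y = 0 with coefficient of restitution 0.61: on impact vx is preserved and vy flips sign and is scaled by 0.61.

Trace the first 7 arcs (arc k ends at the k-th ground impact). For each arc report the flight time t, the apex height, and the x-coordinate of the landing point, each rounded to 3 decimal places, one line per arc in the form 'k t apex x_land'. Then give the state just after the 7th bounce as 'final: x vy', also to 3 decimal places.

1 3.849 25.231 49.653
2 2.767 9.388 85.347
3 1.688 3.493 107.120
4 1.030 1.300 120.402
5 0.628 0.484 128.504
6 0.383 0.180 133.446
7 0.234 0.067 136.461
final: 136.461 0.699

Arc 1: start y=12.970, vy=15.510 → t=3.849, apex=25.231, x_land=49.653, impact vy=-22.249
  bounce: vy ← 0.61·22.249 = 13.572
Arc 2: start y=0.000, vy=13.572 → t=2.767, apex=9.388, x_land=85.347, impact vy=-13.572
  bounce: vy ← 0.61·13.572 = 8.279
Arc 3: start y=0.000, vy=8.279 → t=1.688, apex=3.493, x_land=107.120, impact vy=-8.279
  bounce: vy ← 0.61·8.279 = 5.050
Arc 4: start y=0.000, vy=5.050 → t=1.030, apex=1.300, x_land=120.402, impact vy=-5.050
  bounce: vy ← 0.61·5.050 = 3.081
Arc 5: start y=0.000, vy=3.081 → t=0.628, apex=0.484, x_land=128.504, impact vy=-3.081
  bounce: vy ← 0.61·3.081 = 1.879
Arc 6: start y=0.000, vy=1.879 → t=0.383, apex=0.180, x_land=133.446, impact vy=-1.879
  bounce: vy ← 0.61·1.879 = 1.146
Arc 7: start y=0.000, vy=1.146 → t=0.234, apex=0.067, x_land=136.461, impact vy=-1.146
  bounce: vy ← 0.61·1.146 = 0.699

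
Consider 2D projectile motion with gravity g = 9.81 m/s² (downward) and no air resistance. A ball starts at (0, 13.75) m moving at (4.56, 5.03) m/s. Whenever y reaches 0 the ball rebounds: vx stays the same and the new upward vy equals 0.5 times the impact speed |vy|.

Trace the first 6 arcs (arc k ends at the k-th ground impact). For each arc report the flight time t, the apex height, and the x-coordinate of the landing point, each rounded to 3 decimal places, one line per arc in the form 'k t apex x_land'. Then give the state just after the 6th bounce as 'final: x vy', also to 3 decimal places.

Arc 1: start y=13.750, vy=5.030 → t=2.264, apex=15.040, x_land=10.323, impact vy=-17.178
  bounce: vy ← 0.5·17.178 = 8.589
Arc 2: start y=0.000, vy=8.589 → t=1.751, apex=3.760, x_land=18.308, impact vy=-8.589
  bounce: vy ← 0.5·8.589 = 4.294
Arc 3: start y=0.000, vy=4.294 → t=0.876, apex=0.940, x_land=22.300, impact vy=-4.294
  bounce: vy ← 0.5·4.294 = 2.147
Arc 4: start y=0.000, vy=2.147 → t=0.438, apex=0.235, x_land=24.296, impact vy=-2.147
  bounce: vy ← 0.5·2.147 = 1.074
Arc 5: start y=0.000, vy=1.074 → t=0.219, apex=0.059, x_land=25.294, impact vy=-1.074
  bounce: vy ← 0.5·1.074 = 0.537
Arc 6: start y=0.000, vy=0.537 → t=0.109, apex=0.015, x_land=25.793, impact vy=-0.537
  bounce: vy ← 0.5·0.537 = 0.268

1 2.264 15.040 10.323
2 1.751 3.760 18.308
3 0.876 0.940 22.300
4 0.438 0.235 24.296
5 0.219 0.059 25.294
6 0.109 0.015 25.793
final: 25.793 0.268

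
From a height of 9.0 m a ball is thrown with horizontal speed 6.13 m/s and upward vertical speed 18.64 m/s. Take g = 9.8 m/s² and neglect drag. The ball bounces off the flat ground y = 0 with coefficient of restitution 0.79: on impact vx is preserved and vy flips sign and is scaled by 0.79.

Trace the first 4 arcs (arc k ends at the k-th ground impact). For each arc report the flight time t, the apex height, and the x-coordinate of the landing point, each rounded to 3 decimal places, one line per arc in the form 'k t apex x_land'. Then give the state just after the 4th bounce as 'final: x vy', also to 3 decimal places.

Arc 1: start y=9.000, vy=18.640 → t=4.238, apex=26.727, x_land=25.976, impact vy=-22.888
  bounce: vy ← 0.79·22.888 = 18.081
Arc 2: start y=0.000, vy=18.081 → t=3.690, apex=16.680, x_land=48.596, impact vy=-18.081
  bounce: vy ← 0.79·18.081 = 14.284
Arc 3: start y=0.000, vy=14.284 → t=2.915, apex=10.410, x_land=66.466, impact vy=-14.284
  bounce: vy ← 0.79·14.284 = 11.285
Arc 4: start y=0.000, vy=11.285 → t=2.303, apex=6.497, x_land=80.583, impact vy=-11.285
  bounce: vy ← 0.79·11.285 = 8.915

1 4.238 26.727 25.976
2 3.690 16.680 48.596
3 2.915 10.410 66.466
4 2.303 6.497 80.583
final: 80.583 8.915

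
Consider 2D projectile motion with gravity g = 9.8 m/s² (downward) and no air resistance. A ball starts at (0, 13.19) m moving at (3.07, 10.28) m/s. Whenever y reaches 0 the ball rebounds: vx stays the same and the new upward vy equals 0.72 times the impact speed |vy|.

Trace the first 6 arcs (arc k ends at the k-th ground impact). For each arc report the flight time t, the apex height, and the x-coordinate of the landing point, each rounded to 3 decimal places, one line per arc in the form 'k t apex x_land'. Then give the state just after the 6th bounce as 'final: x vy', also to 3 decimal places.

1 2.996 18.582 9.199
2 2.804 9.633 17.808
3 2.019 4.994 24.006
4 1.454 2.589 28.469
5 1.047 1.342 31.682
6 0.754 0.696 33.996
final: 33.996 2.659

Arc 1: start y=13.190, vy=10.280 → t=2.996, apex=18.582, x_land=9.199, impact vy=-19.084
  bounce: vy ← 0.72·19.084 = 13.741
Arc 2: start y=0.000, vy=13.741 → t=2.804, apex=9.633, x_land=17.808, impact vy=-13.741
  bounce: vy ← 0.72·13.741 = 9.893
Arc 3: start y=0.000, vy=9.893 → t=2.019, apex=4.994, x_land=24.006, impact vy=-9.893
  bounce: vy ← 0.72·9.893 = 7.123
Arc 4: start y=0.000, vy=7.123 → t=1.454, apex=2.589, x_land=28.469, impact vy=-7.123
  bounce: vy ← 0.72·7.123 = 5.129
Arc 5: start y=0.000, vy=5.129 → t=1.047, apex=1.342, x_land=31.682, impact vy=-5.129
  bounce: vy ← 0.72·5.129 = 3.693
Arc 6: start y=0.000, vy=3.693 → t=0.754, apex=0.696, x_land=33.996, impact vy=-3.693
  bounce: vy ← 0.72·3.693 = 2.659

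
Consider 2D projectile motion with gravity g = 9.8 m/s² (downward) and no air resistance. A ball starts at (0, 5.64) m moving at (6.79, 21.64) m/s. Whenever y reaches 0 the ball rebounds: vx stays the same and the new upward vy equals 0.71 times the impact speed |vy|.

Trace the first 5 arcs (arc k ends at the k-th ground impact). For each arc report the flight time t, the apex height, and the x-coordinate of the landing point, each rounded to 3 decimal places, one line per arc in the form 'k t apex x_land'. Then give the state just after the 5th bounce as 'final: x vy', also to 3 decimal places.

Arc 1: start y=5.640, vy=21.640 → t=4.663, apex=29.532, x_land=31.663, impact vy=-24.059
  bounce: vy ← 0.71·24.059 = 17.082
Arc 2: start y=0.000, vy=17.082 → t=3.486, apex=14.887, x_land=55.333, impact vy=-17.082
  bounce: vy ← 0.71·17.082 = 12.128
Arc 3: start y=0.000, vy=12.128 → t=2.475, apex=7.505, x_land=72.140, impact vy=-12.128
  bounce: vy ← 0.71·12.128 = 8.611
Arc 4: start y=0.000, vy=8.611 → t=1.757, apex=3.783, x_land=84.072, impact vy=-8.611
  bounce: vy ← 0.71·8.611 = 6.114
Arc 5: start y=0.000, vy=6.114 → t=1.248, apex=1.907, x_land=92.544, impact vy=-6.114
  bounce: vy ← 0.71·6.114 = 4.341

1 4.663 29.532 31.663
2 3.486 14.887 55.333
3 2.475 7.505 72.140
4 1.757 3.783 84.072
5 1.248 1.907 92.544
final: 92.544 4.341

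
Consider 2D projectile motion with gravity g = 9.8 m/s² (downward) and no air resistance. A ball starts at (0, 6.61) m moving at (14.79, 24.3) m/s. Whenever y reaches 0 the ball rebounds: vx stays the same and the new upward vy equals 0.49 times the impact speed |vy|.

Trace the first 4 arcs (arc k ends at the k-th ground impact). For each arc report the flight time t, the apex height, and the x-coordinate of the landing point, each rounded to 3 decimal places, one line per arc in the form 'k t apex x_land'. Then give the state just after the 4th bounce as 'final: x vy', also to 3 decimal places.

1 5.218 36.737 77.170
2 2.683 8.821 116.857
3 1.315 2.118 136.304
4 0.644 0.508 145.833
final: 145.833 1.547

Arc 1: start y=6.610, vy=24.300 → t=5.218, apex=36.737, x_land=77.170, impact vy=-26.834
  bounce: vy ← 0.49·26.834 = 13.148
Arc 2: start y=0.000, vy=13.148 → t=2.683, apex=8.821, x_land=116.857, impact vy=-13.148
  bounce: vy ← 0.49·13.148 = 6.443
Arc 3: start y=0.000, vy=6.443 → t=1.315, apex=2.118, x_land=136.304, impact vy=-6.443
  bounce: vy ← 0.49·6.443 = 3.157
Arc 4: start y=0.000, vy=3.157 → t=0.644, apex=0.508, x_land=145.833, impact vy=-3.157
  bounce: vy ← 0.49·3.157 = 1.547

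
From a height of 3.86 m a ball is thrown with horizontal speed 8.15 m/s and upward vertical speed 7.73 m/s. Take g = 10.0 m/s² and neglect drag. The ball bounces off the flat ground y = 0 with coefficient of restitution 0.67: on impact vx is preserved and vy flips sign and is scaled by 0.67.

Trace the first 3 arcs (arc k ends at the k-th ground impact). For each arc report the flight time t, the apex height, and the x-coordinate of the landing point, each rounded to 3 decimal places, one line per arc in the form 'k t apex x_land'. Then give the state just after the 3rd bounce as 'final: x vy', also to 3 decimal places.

1 1.943 6.848 15.838
2 1.568 3.074 28.618
3 1.051 1.380 37.181
final: 37.181 3.520

Arc 1: start y=3.860, vy=7.730 → t=1.943, apex=6.848, x_land=15.838, impact vy=-11.703
  bounce: vy ← 0.67·11.703 = 7.841
Arc 2: start y=0.000, vy=7.841 → t=1.568, apex=3.074, x_land=28.618, impact vy=-7.841
  bounce: vy ← 0.67·7.841 = 5.253
Arc 3: start y=0.000, vy=5.253 → t=1.051, apex=1.380, x_land=37.181, impact vy=-5.253
  bounce: vy ← 0.67·5.253 = 3.520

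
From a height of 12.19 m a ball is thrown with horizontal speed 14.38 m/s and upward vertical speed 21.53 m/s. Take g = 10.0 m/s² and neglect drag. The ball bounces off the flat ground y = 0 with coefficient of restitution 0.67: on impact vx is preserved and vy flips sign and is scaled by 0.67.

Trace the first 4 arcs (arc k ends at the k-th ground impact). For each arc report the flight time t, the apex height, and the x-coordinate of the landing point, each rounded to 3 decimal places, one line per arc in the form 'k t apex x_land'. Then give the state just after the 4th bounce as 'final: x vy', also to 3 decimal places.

1 4.813 35.367 69.205
2 3.564 15.876 120.453
3 2.388 7.127 154.789
4 1.600 3.199 177.795
final: 177.795 5.359

Arc 1: start y=12.190, vy=21.530 → t=4.813, apex=35.367, x_land=69.205, impact vy=-26.596
  bounce: vy ← 0.67·26.596 = 17.819
Arc 2: start y=0.000, vy=17.819 → t=3.564, apex=15.876, x_land=120.453, impact vy=-17.819
  bounce: vy ← 0.67·17.819 = 11.939
Arc 3: start y=0.000, vy=11.939 → t=2.388, apex=7.127, x_land=154.789, impact vy=-11.939
  bounce: vy ← 0.67·11.939 = 7.999
Arc 4: start y=0.000, vy=7.999 → t=1.600, apex=3.199, x_land=177.795, impact vy=-7.999
  bounce: vy ← 0.67·7.999 = 5.359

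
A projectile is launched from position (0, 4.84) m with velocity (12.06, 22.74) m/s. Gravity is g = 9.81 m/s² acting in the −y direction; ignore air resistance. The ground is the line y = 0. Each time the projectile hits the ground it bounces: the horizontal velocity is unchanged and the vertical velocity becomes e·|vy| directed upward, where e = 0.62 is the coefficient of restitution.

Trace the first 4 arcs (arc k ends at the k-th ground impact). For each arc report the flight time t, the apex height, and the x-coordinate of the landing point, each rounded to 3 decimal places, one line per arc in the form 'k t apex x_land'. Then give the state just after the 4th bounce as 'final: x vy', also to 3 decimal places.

Arc 1: start y=4.840, vy=22.740 → t=4.840, apex=31.196, x_land=58.370, impact vy=-24.740
  bounce: vy ← 0.62·24.740 = 15.339
Arc 2: start y=0.000, vy=15.339 → t=3.127, apex=11.992, x_land=96.084, impact vy=-15.339
  bounce: vy ← 0.62·15.339 = 9.510
Arc 3: start y=0.000, vy=9.510 → t=1.939, apex=4.610, x_land=119.466, impact vy=-9.510
  bounce: vy ← 0.62·9.510 = 5.896
Arc 4: start y=0.000, vy=5.896 → t=1.202, apex=1.772, x_land=133.963, impact vy=-5.896
  bounce: vy ← 0.62·5.896 = 3.656

1 4.840 31.196 58.370
2 3.127 11.992 96.084
3 1.939 4.610 119.466
4 1.202 1.772 133.963
final: 133.963 3.656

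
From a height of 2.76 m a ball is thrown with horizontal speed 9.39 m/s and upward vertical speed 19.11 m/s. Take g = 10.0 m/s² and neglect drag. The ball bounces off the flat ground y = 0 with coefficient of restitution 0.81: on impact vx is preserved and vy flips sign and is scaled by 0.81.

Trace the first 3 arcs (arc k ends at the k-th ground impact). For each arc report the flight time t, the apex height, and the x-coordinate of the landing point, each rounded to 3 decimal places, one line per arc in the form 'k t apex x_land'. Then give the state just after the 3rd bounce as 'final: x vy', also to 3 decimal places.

1 3.961 21.020 37.197
2 3.322 13.791 68.387
3 2.690 9.048 93.650
final: 93.650 10.896

Arc 1: start y=2.760, vy=19.110 → t=3.961, apex=21.020, x_land=37.197, impact vy=-20.503
  bounce: vy ← 0.81·20.503 = 16.608
Arc 2: start y=0.000, vy=16.608 → t=3.322, apex=13.791, x_land=68.387, impact vy=-16.608
  bounce: vy ← 0.81·16.608 = 13.452
Arc 3: start y=0.000, vy=13.452 → t=2.690, apex=9.048, x_land=93.650, impact vy=-13.452
  bounce: vy ← 0.81·13.452 = 10.896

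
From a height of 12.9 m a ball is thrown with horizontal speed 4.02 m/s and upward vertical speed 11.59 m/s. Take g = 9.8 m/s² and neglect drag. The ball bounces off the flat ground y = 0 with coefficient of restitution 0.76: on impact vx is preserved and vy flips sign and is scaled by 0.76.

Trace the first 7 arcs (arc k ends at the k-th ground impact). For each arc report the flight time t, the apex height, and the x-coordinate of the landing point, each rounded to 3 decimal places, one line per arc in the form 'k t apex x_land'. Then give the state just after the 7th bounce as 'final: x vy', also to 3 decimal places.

Arc 1: start y=12.900, vy=11.590 → t=3.190, apex=19.753, x_land=12.826, impact vy=-19.677
  bounce: vy ← 0.76·19.677 = 14.954
Arc 2: start y=0.000, vy=14.954 → t=3.052, apex=11.410, x_land=25.094, impact vy=-14.954
  bounce: vy ← 0.76·14.954 = 11.365
Arc 3: start y=0.000, vy=11.365 → t=2.319, apex=6.590, x_land=34.418, impact vy=-11.365
  bounce: vy ← 0.76·11.365 = 8.638
Arc 4: start y=0.000, vy=8.638 → t=1.763, apex=3.806, x_land=41.505, impact vy=-8.638
  bounce: vy ← 0.76·8.638 = 6.565
Arc 5: start y=0.000, vy=6.565 → t=1.340, apex=2.199, x_land=46.890, impact vy=-6.565
  bounce: vy ← 0.76·6.565 = 4.989
Arc 6: start y=0.000, vy=4.989 → t=1.018, apex=1.270, x_land=50.983, impact vy=-4.989
  bounce: vy ← 0.76·4.989 = 3.792
Arc 7: start y=0.000, vy=3.792 → t=0.774, apex=0.734, x_land=54.094, impact vy=-3.792
  bounce: vy ← 0.76·3.792 = 2.882

1 3.190 19.753 12.826
2 3.052 11.410 25.094
3 2.319 6.590 34.418
4 1.763 3.806 41.505
5 1.340 2.199 46.890
6 1.018 1.270 50.983
7 0.774 0.734 54.094
final: 54.094 2.882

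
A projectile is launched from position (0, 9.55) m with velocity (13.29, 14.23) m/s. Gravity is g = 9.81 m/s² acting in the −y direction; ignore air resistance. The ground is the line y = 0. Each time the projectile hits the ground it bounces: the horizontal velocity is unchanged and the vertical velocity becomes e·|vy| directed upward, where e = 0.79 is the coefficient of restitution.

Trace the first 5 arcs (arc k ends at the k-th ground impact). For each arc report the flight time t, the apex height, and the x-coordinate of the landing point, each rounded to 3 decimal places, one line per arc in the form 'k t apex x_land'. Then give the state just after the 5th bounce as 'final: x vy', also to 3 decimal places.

1 3.463 19.871 46.027
2 3.180 12.401 88.291
3 2.512 7.740 121.680
4 1.985 4.830 148.057
5 1.568 3.015 168.894
final: 168.894 6.076

Arc 1: start y=9.550, vy=14.230 → t=3.463, apex=19.871, x_land=46.027, impact vy=-19.745
  bounce: vy ← 0.79·19.745 = 15.599
Arc 2: start y=0.000, vy=15.599 → t=3.180, apex=12.401, x_land=88.291, impact vy=-15.599
  bounce: vy ← 0.79·15.599 = 12.323
Arc 3: start y=0.000, vy=12.323 → t=2.512, apex=7.740, x_land=121.680, impact vy=-12.323
  bounce: vy ← 0.79·12.323 = 9.735
Arc 4: start y=0.000, vy=9.735 → t=1.985, apex=4.830, x_land=148.057, impact vy=-9.735
  bounce: vy ← 0.79·9.735 = 7.691
Arc 5: start y=0.000, vy=7.691 → t=1.568, apex=3.015, x_land=168.894, impact vy=-7.691
  bounce: vy ← 0.79·7.691 = 6.076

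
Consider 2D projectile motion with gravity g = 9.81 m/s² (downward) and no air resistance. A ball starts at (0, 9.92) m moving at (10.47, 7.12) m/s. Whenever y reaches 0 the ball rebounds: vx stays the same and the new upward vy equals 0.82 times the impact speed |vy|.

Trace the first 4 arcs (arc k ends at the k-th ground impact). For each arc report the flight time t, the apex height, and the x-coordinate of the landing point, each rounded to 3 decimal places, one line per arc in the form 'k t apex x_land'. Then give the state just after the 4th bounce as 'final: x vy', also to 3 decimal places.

Arc 1: start y=9.920, vy=7.120 → t=2.322, apex=12.504, x_land=24.316, impact vy=-15.663
  bounce: vy ← 0.82·15.663 = 12.844
Arc 2: start y=0.000, vy=12.844 → t=2.618, apex=8.408, x_land=51.731, impact vy=-12.844
  bounce: vy ← 0.82·12.844 = 10.532
Arc 3: start y=0.000, vy=10.532 → t=2.147, apex=5.653, x_land=74.211, impact vy=-10.532
  bounce: vy ← 0.82·10.532 = 8.636
Arc 4: start y=0.000, vy=8.636 → t=1.761, apex=3.801, x_land=92.645, impact vy=-8.636
  bounce: vy ← 0.82·8.636 = 7.082

1 2.322 12.504 24.316
2 2.618 8.408 51.731
3 2.147 5.653 74.211
4 1.761 3.801 92.645
final: 92.645 7.082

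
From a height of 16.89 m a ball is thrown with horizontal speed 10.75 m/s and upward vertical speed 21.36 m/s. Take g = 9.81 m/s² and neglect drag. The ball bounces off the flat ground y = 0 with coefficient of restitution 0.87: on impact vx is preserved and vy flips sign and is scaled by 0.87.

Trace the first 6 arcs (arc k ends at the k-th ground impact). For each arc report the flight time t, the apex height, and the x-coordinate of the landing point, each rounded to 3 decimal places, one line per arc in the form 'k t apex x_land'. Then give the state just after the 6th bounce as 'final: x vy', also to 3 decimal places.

Arc 1: start y=16.890, vy=21.360 → t=5.038, apex=40.144, x_land=54.161, impact vy=-28.065
  bounce: vy ← 0.87·28.065 = 24.416
Arc 2: start y=0.000, vy=24.416 → t=4.978, apex=30.385, x_land=107.673, impact vy=-24.416
  bounce: vy ← 0.87·24.416 = 21.242
Arc 3: start y=0.000, vy=21.242 → t=4.331, apex=22.999, x_land=154.228, impact vy=-21.242
  bounce: vy ← 0.87·21.242 = 18.481
Arc 4: start y=0.000, vy=18.481 → t=3.768, apex=17.408, x_land=194.731, impact vy=-18.481
  bounce: vy ← 0.87·18.481 = 16.078
Arc 5: start y=0.000, vy=16.078 → t=3.278, apex=13.176, x_land=229.969, impact vy=-16.078
  bounce: vy ← 0.87·16.078 = 13.988
Arc 6: start y=0.000, vy=13.988 → t=2.852, apex=9.973, x_land=260.626, impact vy=-13.988
  bounce: vy ← 0.87·13.988 = 12.170

1 5.038 40.144 54.161
2 4.978 30.385 107.673
3 4.331 22.999 154.228
4 3.768 17.408 194.731
5 3.278 13.176 229.969
6 2.852 9.973 260.626
final: 260.626 12.170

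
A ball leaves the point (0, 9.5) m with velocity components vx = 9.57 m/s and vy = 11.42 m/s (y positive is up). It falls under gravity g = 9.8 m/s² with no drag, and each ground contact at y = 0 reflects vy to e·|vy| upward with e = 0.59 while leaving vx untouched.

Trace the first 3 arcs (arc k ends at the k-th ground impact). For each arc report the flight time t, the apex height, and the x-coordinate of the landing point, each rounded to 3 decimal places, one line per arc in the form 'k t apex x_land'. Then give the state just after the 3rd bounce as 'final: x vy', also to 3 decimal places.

1 2.981 16.154 28.528
2 2.143 5.623 49.032
3 1.264 1.957 61.129
final: 61.129 3.654

Arc 1: start y=9.500, vy=11.420 → t=2.981, apex=16.154, x_land=28.528, impact vy=-17.794
  bounce: vy ← 0.59·17.794 = 10.498
Arc 2: start y=0.000, vy=10.498 → t=2.143, apex=5.623, x_land=49.032, impact vy=-10.498
  bounce: vy ← 0.59·10.498 = 6.194
Arc 3: start y=0.000, vy=6.194 → t=1.264, apex=1.957, x_land=61.129, impact vy=-6.194
  bounce: vy ← 0.59·6.194 = 3.654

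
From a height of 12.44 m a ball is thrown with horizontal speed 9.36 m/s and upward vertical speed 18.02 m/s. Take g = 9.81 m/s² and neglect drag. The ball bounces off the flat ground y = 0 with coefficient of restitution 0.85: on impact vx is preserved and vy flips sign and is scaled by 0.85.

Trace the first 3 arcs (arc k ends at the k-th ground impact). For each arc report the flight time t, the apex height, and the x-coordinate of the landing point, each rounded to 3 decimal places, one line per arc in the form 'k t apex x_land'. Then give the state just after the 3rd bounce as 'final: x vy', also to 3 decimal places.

Arc 1: start y=12.440, vy=18.020 → t=4.268, apex=28.990, x_land=39.949, impact vy=-23.849
  bounce: vy ← 0.85·23.849 = 20.272
Arc 2: start y=0.000, vy=20.272 → t=4.133, apex=20.946, x_land=78.633, impact vy=-20.272
  bounce: vy ← 0.85·20.272 = 17.231
Arc 3: start y=0.000, vy=17.231 → t=3.513, apex=15.133, x_land=111.514, impact vy=-17.231
  bounce: vy ← 0.85·17.231 = 14.647

1 4.268 28.990 39.949
2 4.133 20.946 78.633
3 3.513 15.133 111.514
final: 111.514 14.647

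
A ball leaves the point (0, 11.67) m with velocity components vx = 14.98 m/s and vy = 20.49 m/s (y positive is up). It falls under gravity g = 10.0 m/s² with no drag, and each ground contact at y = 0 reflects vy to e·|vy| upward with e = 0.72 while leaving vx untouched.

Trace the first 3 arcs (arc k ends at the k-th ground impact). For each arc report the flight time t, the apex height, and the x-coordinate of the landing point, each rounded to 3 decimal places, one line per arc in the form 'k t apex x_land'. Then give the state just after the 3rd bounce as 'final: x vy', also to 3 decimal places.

1 4.605 32.662 68.981
2 3.680 16.932 124.114
3 2.650 8.778 163.809
final: 163.809 9.540

Arc 1: start y=11.670, vy=20.490 → t=4.605, apex=32.662, x_land=68.981, impact vy=-25.559
  bounce: vy ← 0.72·25.559 = 18.402
Arc 2: start y=0.000, vy=18.402 → t=3.680, apex=16.932, x_land=124.114, impact vy=-18.402
  bounce: vy ← 0.72·18.402 = 13.250
Arc 3: start y=0.000, vy=13.250 → t=2.650, apex=8.778, x_land=163.809, impact vy=-13.250
  bounce: vy ← 0.72·13.250 = 9.540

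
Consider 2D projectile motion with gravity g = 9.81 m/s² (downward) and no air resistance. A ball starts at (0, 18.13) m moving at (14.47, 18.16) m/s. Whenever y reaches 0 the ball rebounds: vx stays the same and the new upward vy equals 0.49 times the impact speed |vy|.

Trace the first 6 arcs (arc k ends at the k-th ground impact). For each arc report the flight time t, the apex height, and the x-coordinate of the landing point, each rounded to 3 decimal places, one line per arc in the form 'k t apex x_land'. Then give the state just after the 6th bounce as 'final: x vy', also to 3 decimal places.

Arc 1: start y=18.130, vy=18.160 → t=4.520, apex=34.939, x_land=65.406, impact vy=-26.182
  bounce: vy ← 0.49·26.182 = 12.829
Arc 2: start y=0.000, vy=12.829 → t=2.616, apex=8.389, x_land=103.252, impact vy=-12.829
  bounce: vy ← 0.49·12.829 = 6.286
Arc 3: start y=0.000, vy=6.286 → t=1.282, apex=2.014, x_land=121.797, impact vy=-6.286
  bounce: vy ← 0.49·6.286 = 3.080
Arc 4: start y=0.000, vy=3.080 → t=0.628, apex=0.484, x_land=130.884, impact vy=-3.080
  bounce: vy ← 0.49·3.080 = 1.509
Arc 5: start y=0.000, vy=1.509 → t=0.308, apex=0.116, x_land=135.337, impact vy=-1.509
  bounce: vy ← 0.49·1.509 = 0.740
Arc 6: start y=0.000, vy=0.740 → t=0.151, apex=0.028, x_land=137.519, impact vy=-0.740
  bounce: vy ← 0.49·0.740 = 0.362

1 4.520 34.939 65.406
2 2.616 8.389 103.252
3 1.282 2.014 121.797
4 0.628 0.484 130.884
5 0.308 0.116 135.337
6 0.151 0.028 137.519
final: 137.519 0.362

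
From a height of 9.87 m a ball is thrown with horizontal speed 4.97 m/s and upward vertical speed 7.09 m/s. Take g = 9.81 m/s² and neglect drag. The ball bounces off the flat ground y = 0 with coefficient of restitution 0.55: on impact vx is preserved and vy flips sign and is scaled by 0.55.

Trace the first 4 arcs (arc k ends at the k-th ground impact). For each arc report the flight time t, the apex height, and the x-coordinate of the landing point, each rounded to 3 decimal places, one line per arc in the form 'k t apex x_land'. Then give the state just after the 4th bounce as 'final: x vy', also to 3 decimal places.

Arc 1: start y=9.870, vy=7.090 → t=2.315, apex=12.432, x_land=11.504, impact vy=-15.618
  bounce: vy ← 0.55·15.618 = 8.590
Arc 2: start y=0.000, vy=8.590 → t=1.751, apex=3.761, x_land=20.208, impact vy=-8.590
  bounce: vy ← 0.55·8.590 = 4.724
Arc 3: start y=0.000, vy=4.724 → t=0.963, apex=1.138, x_land=24.995, impact vy=-4.724
  bounce: vy ← 0.55·4.724 = 2.598
Arc 4: start y=0.000, vy=2.598 → t=0.530, apex=0.344, x_land=27.628, impact vy=-2.598
  bounce: vy ← 0.55·2.598 = 1.429

1 2.315 12.432 11.504
2 1.751 3.761 20.208
3 0.963 1.138 24.995
4 0.530 0.344 27.628
final: 27.628 1.429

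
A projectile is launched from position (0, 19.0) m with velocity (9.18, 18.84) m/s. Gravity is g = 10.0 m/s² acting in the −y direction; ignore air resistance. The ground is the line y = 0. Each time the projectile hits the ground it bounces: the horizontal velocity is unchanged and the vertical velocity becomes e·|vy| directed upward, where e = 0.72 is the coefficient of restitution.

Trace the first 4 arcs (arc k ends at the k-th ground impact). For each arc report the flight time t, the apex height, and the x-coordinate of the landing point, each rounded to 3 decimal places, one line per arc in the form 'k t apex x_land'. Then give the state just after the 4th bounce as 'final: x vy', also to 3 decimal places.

1 4.595 36.747 42.182
2 3.904 19.050 78.019
3 2.811 9.875 103.822
4 2.024 5.119 122.400
final: 122.400 7.285

Arc 1: start y=19.000, vy=18.840 → t=4.595, apex=36.747, x_land=42.182, impact vy=-27.110
  bounce: vy ← 0.72·27.110 = 19.519
Arc 2: start y=0.000, vy=19.519 → t=3.904, apex=19.050, x_land=78.019, impact vy=-19.519
  bounce: vy ← 0.72·19.519 = 14.054
Arc 3: start y=0.000, vy=14.054 → t=2.811, apex=9.875, x_land=103.822, impact vy=-14.054
  bounce: vy ← 0.72·14.054 = 10.119
Arc 4: start y=0.000, vy=10.119 → t=2.024, apex=5.119, x_land=122.400, impact vy=-10.119
  bounce: vy ← 0.72·10.119 = 7.285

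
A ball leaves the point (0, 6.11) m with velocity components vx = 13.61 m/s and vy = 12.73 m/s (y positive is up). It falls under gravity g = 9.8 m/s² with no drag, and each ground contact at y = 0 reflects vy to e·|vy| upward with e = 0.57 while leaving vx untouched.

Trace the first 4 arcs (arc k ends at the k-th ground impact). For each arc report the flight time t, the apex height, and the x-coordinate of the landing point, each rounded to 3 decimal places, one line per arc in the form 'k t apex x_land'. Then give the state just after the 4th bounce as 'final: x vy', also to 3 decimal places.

Arc 1: start y=6.110, vy=12.730 → t=3.012, apex=14.378, x_land=40.993, impact vy=-16.787
  bounce: vy ← 0.57·16.787 = 9.569
Arc 2: start y=0.000, vy=9.569 → t=1.953, apex=4.671, x_land=67.570, impact vy=-9.569
  bounce: vy ← 0.57·9.569 = 5.454
Arc 3: start y=0.000, vy=5.454 → t=1.113, apex=1.518, x_land=82.719, impact vy=-5.454
  bounce: vy ← 0.57·5.454 = 3.109
Arc 4: start y=0.000, vy=3.109 → t=0.634, apex=0.493, x_land=91.354, impact vy=-3.109
  bounce: vy ← 0.57·3.109 = 1.772

1 3.012 14.378 40.993
2 1.953 4.671 67.570
3 1.113 1.518 82.719
4 0.634 0.493 91.354
final: 91.354 1.772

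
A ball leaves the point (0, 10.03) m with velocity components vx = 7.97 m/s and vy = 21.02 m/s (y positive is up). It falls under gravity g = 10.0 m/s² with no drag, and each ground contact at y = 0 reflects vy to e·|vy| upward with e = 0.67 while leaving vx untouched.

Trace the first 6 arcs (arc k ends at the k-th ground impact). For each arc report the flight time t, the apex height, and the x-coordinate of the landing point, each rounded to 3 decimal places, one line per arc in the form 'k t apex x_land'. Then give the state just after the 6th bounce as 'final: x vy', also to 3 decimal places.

1 4.637 32.122 36.954
2 3.396 14.420 64.023
3 2.276 6.473 82.160
4 1.525 2.906 94.311
5 1.022 1.304 102.453
6 0.684 0.586 107.908
final: 107.908 2.293

Arc 1: start y=10.030, vy=21.020 → t=4.637, apex=32.122, x_land=36.954, impact vy=-25.346
  bounce: vy ← 0.67·25.346 = 16.982
Arc 2: start y=0.000, vy=16.982 → t=3.396, apex=14.420, x_land=64.023, impact vy=-16.982
  bounce: vy ← 0.67·16.982 = 11.378
Arc 3: start y=0.000, vy=11.378 → t=2.276, apex=6.473, x_land=82.160, impact vy=-11.378
  bounce: vy ← 0.67·11.378 = 7.623
Arc 4: start y=0.000, vy=7.623 → t=1.525, apex=2.906, x_land=94.311, impact vy=-7.623
  bounce: vy ← 0.67·7.623 = 5.108
Arc 5: start y=0.000, vy=5.108 → t=1.022, apex=1.304, x_land=102.453, impact vy=-5.108
  bounce: vy ← 0.67·5.108 = 3.422
Arc 6: start y=0.000, vy=3.422 → t=0.684, apex=0.586, x_land=107.908, impact vy=-3.422
  bounce: vy ← 0.67·3.422 = 2.293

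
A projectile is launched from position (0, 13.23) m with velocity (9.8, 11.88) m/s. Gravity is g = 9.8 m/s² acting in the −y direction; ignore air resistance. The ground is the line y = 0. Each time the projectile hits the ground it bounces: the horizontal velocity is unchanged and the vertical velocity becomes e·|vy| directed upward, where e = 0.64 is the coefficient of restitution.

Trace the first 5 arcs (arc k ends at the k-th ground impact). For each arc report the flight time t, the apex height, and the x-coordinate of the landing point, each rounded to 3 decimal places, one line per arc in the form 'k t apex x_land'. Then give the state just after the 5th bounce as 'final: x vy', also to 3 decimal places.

1 3.254 20.431 31.891
2 2.614 8.368 57.505
3 1.673 3.428 73.898
4 1.071 1.404 84.390
5 0.685 0.575 91.104
final: 91.104 2.149

Arc 1: start y=13.230, vy=11.880 → t=3.254, apex=20.431, x_land=31.891, impact vy=-20.011
  bounce: vy ← 0.64·20.011 = 12.807
Arc 2: start y=0.000, vy=12.807 → t=2.614, apex=8.368, x_land=57.505, impact vy=-12.807
  bounce: vy ← 0.64·12.807 = 8.197
Arc 3: start y=0.000, vy=8.197 → t=1.673, apex=3.428, x_land=73.898, impact vy=-8.197
  bounce: vy ← 0.64·8.197 = 5.246
Arc 4: start y=0.000, vy=5.246 → t=1.071, apex=1.404, x_land=84.390, impact vy=-5.246
  bounce: vy ← 0.64·5.246 = 3.357
Arc 5: start y=0.000, vy=3.357 → t=0.685, apex=0.575, x_land=91.104, impact vy=-3.357
  bounce: vy ← 0.64·3.357 = 2.149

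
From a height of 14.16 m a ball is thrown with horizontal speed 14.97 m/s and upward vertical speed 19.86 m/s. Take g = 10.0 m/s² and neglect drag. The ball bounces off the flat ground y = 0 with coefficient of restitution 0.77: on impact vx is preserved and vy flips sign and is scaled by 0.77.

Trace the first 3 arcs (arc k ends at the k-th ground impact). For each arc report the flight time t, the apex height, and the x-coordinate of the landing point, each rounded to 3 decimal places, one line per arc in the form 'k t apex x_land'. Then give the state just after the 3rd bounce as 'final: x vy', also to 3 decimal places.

Arc 1: start y=14.160, vy=19.860 → t=4.589, apex=33.881, x_land=68.699, impact vy=-26.031
  bounce: vy ← 0.77·26.031 = 20.044
Arc 2: start y=0.000, vy=20.044 → t=4.009, apex=20.088, x_land=128.711, impact vy=-20.044
  bounce: vy ← 0.77·20.044 = 15.434
Arc 3: start y=0.000, vy=15.434 → t=3.087, apex=11.910, x_land=174.920, impact vy=-15.434
  bounce: vy ← 0.77·15.434 = 11.884

1 4.589 33.881 68.699
2 4.009 20.088 128.711
3 3.087 11.910 174.920
final: 174.920 11.884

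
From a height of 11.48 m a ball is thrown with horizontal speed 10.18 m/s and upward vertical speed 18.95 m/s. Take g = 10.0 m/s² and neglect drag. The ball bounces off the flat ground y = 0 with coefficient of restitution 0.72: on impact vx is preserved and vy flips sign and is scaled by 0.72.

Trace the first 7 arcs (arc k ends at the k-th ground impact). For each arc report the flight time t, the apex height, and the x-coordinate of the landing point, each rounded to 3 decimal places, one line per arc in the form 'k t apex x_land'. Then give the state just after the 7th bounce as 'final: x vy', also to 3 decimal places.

1 4.321 29.435 43.991
2 3.494 15.259 79.559
3 2.516 7.910 105.168
4 1.811 4.101 123.606
5 1.304 2.126 136.882
6 0.939 1.102 146.440
7 0.676 0.571 153.322
final: 153.322 2.434

Arc 1: start y=11.480, vy=18.950 → t=4.321, apex=29.435, x_land=43.991, impact vy=-24.263
  bounce: vy ← 0.72·24.263 = 17.469
Arc 2: start y=0.000, vy=17.469 → t=3.494, apex=15.259, x_land=79.559, impact vy=-17.469
  bounce: vy ← 0.72·17.469 = 12.578
Arc 3: start y=0.000, vy=12.578 → t=2.516, apex=7.910, x_land=105.168, impact vy=-12.578
  bounce: vy ← 0.72·12.578 = 9.056
Arc 4: start y=0.000, vy=9.056 → t=1.811, apex=4.101, x_land=123.606, impact vy=-9.056
  bounce: vy ← 0.72·9.056 = 6.520
Arc 5: start y=0.000, vy=6.520 → t=1.304, apex=2.126, x_land=136.882, impact vy=-6.520
  bounce: vy ← 0.72·6.520 = 4.695
Arc 6: start y=0.000, vy=4.695 → t=0.939, apex=1.102, x_land=146.440, impact vy=-4.695
  bounce: vy ← 0.72·4.695 = 3.380
Arc 7: start y=0.000, vy=3.380 → t=0.676, apex=0.571, x_land=153.322, impact vy=-3.380
  bounce: vy ← 0.72·3.380 = 2.434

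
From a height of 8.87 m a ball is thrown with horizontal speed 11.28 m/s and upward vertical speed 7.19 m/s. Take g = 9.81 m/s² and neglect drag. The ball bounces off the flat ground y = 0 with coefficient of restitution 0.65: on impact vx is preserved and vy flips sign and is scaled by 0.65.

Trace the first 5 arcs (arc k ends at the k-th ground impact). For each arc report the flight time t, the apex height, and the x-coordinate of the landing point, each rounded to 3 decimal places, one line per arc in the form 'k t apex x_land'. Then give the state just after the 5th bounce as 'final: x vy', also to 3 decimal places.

Arc 1: start y=8.870, vy=7.190 → t=2.264, apex=11.505, x_land=25.543, impact vy=-15.024
  bounce: vy ← 0.65·15.024 = 9.766
Arc 2: start y=0.000, vy=9.766 → t=1.991, apex=4.861, x_land=48.001, impact vy=-9.766
  bounce: vy ← 0.65·9.766 = 6.348
Arc 3: start y=0.000, vy=6.348 → t=1.294, apex=2.054, x_land=62.599, impact vy=-6.348
  bounce: vy ← 0.65·6.348 = 4.126
Arc 4: start y=0.000, vy=4.126 → t=0.841, apex=0.868, x_land=72.087, impact vy=-4.126
  bounce: vy ← 0.65·4.126 = 2.682
Arc 5: start y=0.000, vy=2.682 → t=0.547, apex=0.367, x_land=78.255, impact vy=-2.682
  bounce: vy ← 0.65·2.682 = 1.743

1 2.264 11.505 25.543
2 1.991 4.861 48.001
3 1.294 2.054 62.599
4 0.841 0.868 72.087
5 0.547 0.367 78.255
final: 78.255 1.743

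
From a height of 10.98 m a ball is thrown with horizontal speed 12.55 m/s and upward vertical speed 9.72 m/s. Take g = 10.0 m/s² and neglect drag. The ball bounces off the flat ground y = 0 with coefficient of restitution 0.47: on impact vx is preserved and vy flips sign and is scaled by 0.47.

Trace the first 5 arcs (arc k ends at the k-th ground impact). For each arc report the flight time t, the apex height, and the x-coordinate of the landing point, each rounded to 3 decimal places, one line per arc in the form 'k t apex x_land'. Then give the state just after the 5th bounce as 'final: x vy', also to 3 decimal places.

Arc 1: start y=10.980, vy=9.720 → t=2.744, apex=15.704, x_land=34.440, impact vy=-17.722
  bounce: vy ← 0.47·17.722 = 8.329
Arc 2: start y=0.000, vy=8.329 → t=1.666, apex=3.469, x_land=55.347, impact vy=-8.329
  bounce: vy ← 0.47·8.329 = 3.915
Arc 3: start y=0.000, vy=3.915 → t=0.783, apex=0.766, x_land=65.173, impact vy=-3.915
  bounce: vy ← 0.47·3.915 = 1.840
Arc 4: start y=0.000, vy=1.840 → t=0.368, apex=0.169, x_land=69.792, impact vy=-1.840
  bounce: vy ← 0.47·1.840 = 0.865
Arc 5: start y=0.000, vy=0.865 → t=0.173, apex=0.037, x_land=71.962, impact vy=-0.865
  bounce: vy ← 0.47·0.865 = 0.406

1 2.744 15.704 34.440
2 1.666 3.469 55.347
3 0.783 0.766 65.173
4 0.368 0.169 69.792
5 0.173 0.037 71.962
final: 71.962 0.406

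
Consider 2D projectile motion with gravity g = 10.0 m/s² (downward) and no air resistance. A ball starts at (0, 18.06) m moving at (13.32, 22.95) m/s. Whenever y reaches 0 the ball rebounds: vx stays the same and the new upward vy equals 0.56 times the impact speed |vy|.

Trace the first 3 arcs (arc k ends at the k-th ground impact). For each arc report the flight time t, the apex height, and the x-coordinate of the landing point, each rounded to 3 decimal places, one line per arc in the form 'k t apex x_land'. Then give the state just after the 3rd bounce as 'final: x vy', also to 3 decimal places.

Arc 1: start y=18.060, vy=22.950 → t=5.275, apex=44.395, x_land=70.260, impact vy=-29.798
  bounce: vy ← 0.56·29.798 = 16.687
Arc 2: start y=0.000, vy=16.687 → t=3.337, apex=13.922, x_land=114.713, impact vy=-16.687
  bounce: vy ← 0.56·16.687 = 9.345
Arc 3: start y=0.000, vy=9.345 → t=1.869, apex=4.366, x_land=139.607, impact vy=-9.345
  bounce: vy ← 0.56·9.345 = 5.233

1 5.275 44.395 70.260
2 3.337 13.922 114.713
3 1.869 4.366 139.607
final: 139.607 5.233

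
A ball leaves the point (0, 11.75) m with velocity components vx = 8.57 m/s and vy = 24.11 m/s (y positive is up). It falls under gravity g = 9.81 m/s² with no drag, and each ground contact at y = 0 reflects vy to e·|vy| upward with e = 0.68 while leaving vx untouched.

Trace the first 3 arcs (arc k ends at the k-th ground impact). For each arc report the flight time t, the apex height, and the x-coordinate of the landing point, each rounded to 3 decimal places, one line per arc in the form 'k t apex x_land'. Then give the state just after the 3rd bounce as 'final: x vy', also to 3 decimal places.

1 5.362 41.378 45.954
2 3.950 19.133 79.805
3 2.686 8.847 102.825
final: 102.825 8.959

Arc 1: start y=11.750, vy=24.110 → t=5.362, apex=41.378, x_land=45.954, impact vy=-28.493
  bounce: vy ← 0.68·28.493 = 19.375
Arc 2: start y=0.000, vy=19.375 → t=3.950, apex=19.133, x_land=79.805, impact vy=-19.375
  bounce: vy ← 0.68·19.375 = 13.175
Arc 3: start y=0.000, vy=13.175 → t=2.686, apex=8.847, x_land=102.825, impact vy=-13.175
  bounce: vy ← 0.68·13.175 = 8.959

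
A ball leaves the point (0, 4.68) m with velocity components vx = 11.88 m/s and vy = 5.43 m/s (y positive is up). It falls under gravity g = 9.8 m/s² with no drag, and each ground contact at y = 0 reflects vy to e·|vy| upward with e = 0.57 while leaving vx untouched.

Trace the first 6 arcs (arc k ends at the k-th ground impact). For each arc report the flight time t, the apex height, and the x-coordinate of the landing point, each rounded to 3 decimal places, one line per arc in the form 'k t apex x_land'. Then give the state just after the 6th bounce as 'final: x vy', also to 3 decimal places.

Arc 1: start y=4.680, vy=5.430 → t=1.678, apex=6.184, x_land=19.929, impact vy=-11.010
  bounce: vy ← 0.57·11.010 = 6.276
Arc 2: start y=0.000, vy=6.276 → t=1.281, apex=2.009, x_land=35.144, impact vy=-6.276
  bounce: vy ← 0.57·6.276 = 3.577
Arc 3: start y=0.000, vy=3.577 → t=0.730, apex=0.653, x_land=43.816, impact vy=-3.577
  bounce: vy ← 0.57·3.577 = 2.039
Arc 4: start y=0.000, vy=2.039 → t=0.416, apex=0.212, x_land=48.760, impact vy=-2.039
  bounce: vy ← 0.57·2.039 = 1.162
Arc 5: start y=0.000, vy=1.162 → t=0.237, apex=0.069, x_land=51.577, impact vy=-1.162
  bounce: vy ← 0.57·1.162 = 0.662
Arc 6: start y=0.000, vy=0.662 → t=0.135, apex=0.022, x_land=53.183, impact vy=-0.662
  bounce: vy ← 0.57·0.662 = 0.378

1 1.678 6.184 19.929
2 1.281 2.009 35.144
3 0.730 0.653 43.816
4 0.416 0.212 48.760
5 0.237 0.069 51.577
6 0.135 0.022 53.183
final: 53.183 0.378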